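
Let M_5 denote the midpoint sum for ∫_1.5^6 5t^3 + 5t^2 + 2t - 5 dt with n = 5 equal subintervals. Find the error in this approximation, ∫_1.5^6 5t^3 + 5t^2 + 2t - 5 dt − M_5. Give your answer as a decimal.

18.6046875

Exact integral: ∫_1.5^6 f(t) dt = 1979.296875.
M_5 = 1960.6921875.
Error = 1979.296875 − 1960.6921875 = 18.6046875.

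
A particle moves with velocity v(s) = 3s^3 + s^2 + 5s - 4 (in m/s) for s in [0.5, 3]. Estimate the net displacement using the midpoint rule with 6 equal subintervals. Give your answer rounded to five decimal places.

80.93063

Δs = (3 − 0.5)/6 = 5/12.
Midpoints: 17/24, 1.125, 37/24, 47/24, 2.375, 67/24.
v(17/24) = 5113/4608, v(1.125) = 3667/512, v(37/24) = 26231/1536, v(47/24) = 148183/4608, v(2.375) = 27497/512, v(67/24) = 42507/512.
Sum = Δs · [v(17/24) + v(1.125) + v(37/24) + ...].
Sum ≈ 80.93063.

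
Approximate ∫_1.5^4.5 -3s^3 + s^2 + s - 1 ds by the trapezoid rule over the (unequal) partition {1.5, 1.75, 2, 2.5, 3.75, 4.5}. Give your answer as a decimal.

-280.34765625

Subinterval widths: 0.25, 0.25, 0.5, 1.25, 0.75.
f(1.5) = -7.375, f(1.75) = -12.265625, f(2) = -19, f(2.5) = -39.125, f(3.75) = -141.390625, f(4.5) = -249.625.
On each subinterval the trapezoid contributes (Δs_i/2)·[f(s_{i-1}) + f(s_i)].
Sum = -280.34765625.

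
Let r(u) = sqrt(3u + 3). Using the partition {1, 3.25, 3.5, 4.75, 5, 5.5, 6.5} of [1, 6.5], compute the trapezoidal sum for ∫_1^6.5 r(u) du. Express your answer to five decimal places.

20.36434

Subinterval widths: 2.25, 0.25, 1.25, 0.25, 0.5, 1.
r(1) ≈ 2.44949, r(3.25) ≈ 3.57071, r(3.5) ≈ 3.67423, r(4.75) ≈ 4.15331, r(5) ≈ 4.24264, r(5.5) ≈ 4.41588, r(6.5) ≈ 4.74342.
On each subinterval the trapezoid contributes (Δu_i/2)·[r(u_{i-1}) + r(u_i)].
Sum ≈ 20.36434.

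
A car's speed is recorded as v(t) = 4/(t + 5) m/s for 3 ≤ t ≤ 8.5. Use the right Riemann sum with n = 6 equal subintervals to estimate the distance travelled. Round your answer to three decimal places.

Δt = (8.5 − 3)/6 = 11/12.
Right endpoints: 47/12, 29/6, 5.75, 20/3, 91/12, 8.5.
v(47/12) = 48/107, v(29/6) = 24/59, v(5.75) = 16/43, v(20/3) = 12/35, v(91/12) = 48/151, v(8.5) = 8/27.
Sum = Δt · [v(47/12) + v(29/6) + v(5.75) + ...].
Sum ≈ 2.002.

2.002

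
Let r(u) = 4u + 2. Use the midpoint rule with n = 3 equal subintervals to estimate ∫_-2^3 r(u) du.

20

Δu = (3 − (-2))/3 = 5/3.
Midpoints: -7/6, 0.5, 13/6.
r(-7/6) = -8/3, r(0.5) = 4, r(13/6) = 32/3.
Sum = Δu · [r(-7/6) + r(0.5) + r(13/6)].
Sum = 20.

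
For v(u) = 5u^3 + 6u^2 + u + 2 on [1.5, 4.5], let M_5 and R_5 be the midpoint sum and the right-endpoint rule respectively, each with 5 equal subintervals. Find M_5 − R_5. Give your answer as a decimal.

M_5 = 692.16.
R_5 = 870.855.
M_5 − R_5 = -178.695.

-178.695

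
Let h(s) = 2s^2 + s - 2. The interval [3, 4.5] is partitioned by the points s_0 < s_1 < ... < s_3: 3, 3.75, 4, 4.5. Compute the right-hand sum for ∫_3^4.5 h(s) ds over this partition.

52.40625

Subinterval widths: 0.75, 0.25, 0.5.
Right endpoints: 3.75, 4, 4.5.
h(3.75) = 29.875, h(4) = 34, h(4.5) = 43.
Sum = Σ Δs_i · h(s_i).
Sum = 52.40625.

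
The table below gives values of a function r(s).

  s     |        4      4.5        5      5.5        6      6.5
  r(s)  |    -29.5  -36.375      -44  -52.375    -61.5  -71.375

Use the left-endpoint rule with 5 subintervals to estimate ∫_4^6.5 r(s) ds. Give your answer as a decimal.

-111.875

Δs = 0.5.
Sum = 0.5·[(-29.5) + (-36.375) + (-44) + (-52.375) + (-61.5)] = -111.875.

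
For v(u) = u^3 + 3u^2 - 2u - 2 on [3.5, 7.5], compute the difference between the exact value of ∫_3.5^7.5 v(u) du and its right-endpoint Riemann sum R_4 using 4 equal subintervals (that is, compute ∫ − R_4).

-264.5

Exact integral: ∫_3.5^7.5 v(u) du = 1080.5.
R_4 = 1345.
Error = 1080.5 − 1345 = -264.5.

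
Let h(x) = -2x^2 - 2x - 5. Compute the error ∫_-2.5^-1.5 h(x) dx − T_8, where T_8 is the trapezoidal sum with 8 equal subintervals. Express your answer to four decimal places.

Exact integral: ∫_-2.5^-1.5 h(x) dx ≈ -9.166667.
T_8 = -9.171875.
Error ≈ -9.166667 − (-9.171875) ≈ 0.0052.

0.0052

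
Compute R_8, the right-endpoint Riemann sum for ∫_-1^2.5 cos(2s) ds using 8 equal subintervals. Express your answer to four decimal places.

0.1299

Δs = (2.5 − (-1))/8 = 0.4375.
Right endpoints: -0.5625, -0.125, 0.3125, 0.75, 1.1875, 1.625, 2.0625, 2.5.
f(-0.5625) ≈ 0.4312, f(-0.125) ≈ 0.9689, f(0.3125) ≈ 0.8110, f(0.75) ≈ 0.0707, f(1.1875) ≈ -0.7203, f(1.625) ≈ -0.9941, f(2.0625) ≈ -0.5542, f(2.5) ≈ 0.2837.
Sum = Δs · [f(-0.5625) + f(-0.125) + f(0.3125) + ...].
Sum ≈ 0.1299.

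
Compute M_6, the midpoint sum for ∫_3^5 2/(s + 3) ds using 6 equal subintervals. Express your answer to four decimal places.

0.5753

Δs = (5 − 3)/6 = 1/3.
Midpoints: 19/6, 3.5, 23/6, 25/6, 4.5, 29/6.
f(19/6) = 12/37, f(3.5) = 4/13, f(23/6) = 12/41, f(25/6) = 12/43, f(4.5) = 4/15, f(29/6) = 12/47.
Sum = Δs · [f(19/6) + f(3.5) + f(23/6) + ...].
Sum ≈ 0.5753.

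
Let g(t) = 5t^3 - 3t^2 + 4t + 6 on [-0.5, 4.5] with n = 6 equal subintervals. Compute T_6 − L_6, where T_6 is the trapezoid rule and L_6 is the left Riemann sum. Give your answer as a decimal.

T_6 = 506.875.
L_6 = 333.4375.
T_6 − L_6 = 173.4375.

173.4375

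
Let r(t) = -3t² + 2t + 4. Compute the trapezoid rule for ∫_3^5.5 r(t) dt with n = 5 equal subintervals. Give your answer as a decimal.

-108.4375

Δt = (5.5 − 3)/5 = 0.5.
r(3) = -17, r(3.5) = -25.75, r(4) = -36, r(4.5) = -47.75, r(5) = -61, r(5.5) = -75.75.
T_5 = (Δt/2)·[r(t_0) + 2r(t_1) + ... + 2r(t_{4}) + r(t_5)].
Sum = -108.4375.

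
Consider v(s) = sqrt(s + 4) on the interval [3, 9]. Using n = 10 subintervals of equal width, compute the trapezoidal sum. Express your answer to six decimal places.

Δs = (9 − 3)/10 = 0.6.
v(3) ≈ 2.645751, v(3.6) ≈ 2.756810, v(4.2) ≈ 2.863564, v(4.8) ≈ 2.966479, v(5.4) ≈ 3.065942, v(6) ≈ 3.162278, v(6.6) ≈ 3.255764, v(7.2) ≈ 3.346640, v(7.8) ≈ 3.435113, v(8.4) ≈ 3.521363, v(9) ≈ 3.605551.
T_10 = (Δs/2)·[v(s_0) + 2v(s_1) + ... + 2v(s_{9}) + v(s_10)].
Sum ≈ 18.899763.

18.899763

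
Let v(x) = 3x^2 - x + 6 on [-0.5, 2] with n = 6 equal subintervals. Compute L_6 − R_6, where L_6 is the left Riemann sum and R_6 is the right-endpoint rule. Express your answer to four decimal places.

-3.6458

L_6 ≈ 19.644097.
R_6 ≈ 23.289931.
L_6 − R_6 ≈ -3.6458.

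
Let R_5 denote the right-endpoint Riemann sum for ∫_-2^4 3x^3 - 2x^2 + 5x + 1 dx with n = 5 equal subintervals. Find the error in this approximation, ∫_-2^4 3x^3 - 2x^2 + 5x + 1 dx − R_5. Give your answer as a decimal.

Exact integral: ∫_-2^4 f(x) dx = 168.
R_5 = 311.28.
Error = 168 − 311.28 = -143.28.

-143.28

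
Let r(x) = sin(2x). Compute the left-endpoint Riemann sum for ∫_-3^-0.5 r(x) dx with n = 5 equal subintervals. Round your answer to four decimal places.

0.4724

Δx = (-0.5 − (-3))/5 = 0.5.
Left endpoints: -3, -2.5, -2, -1.5, -1.
r(-3) ≈ 0.2794, r(-2.5) ≈ 0.9589, r(-2) ≈ 0.7568, r(-1.5) ≈ -0.1411, r(-1) ≈ -0.9093.
Sum = Δx · [r(-3) + r(-2.5) + r(-2) + r(-1.5) + r(-1)].
Sum ≈ 0.4724.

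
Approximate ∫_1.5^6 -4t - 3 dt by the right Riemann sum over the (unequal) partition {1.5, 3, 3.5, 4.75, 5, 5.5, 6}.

-90.25

Subinterval widths: 1.5, 0.5, 1.25, 0.25, 0.5, 0.5.
Right endpoints: 3, 3.5, 4.75, 5, 5.5, 6.
f(3) = -15, f(3.5) = -17, f(4.75) = -22, f(5) = -23, f(5.5) = -25, f(6) = -27.
Sum = Σ Δt_i · f(t_i).
Sum = -90.25.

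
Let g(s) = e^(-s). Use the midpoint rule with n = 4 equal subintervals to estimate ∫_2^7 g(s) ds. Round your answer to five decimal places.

Δs = (7 − 2)/4 = 1.25.
Midpoints: 2.625, 3.875, 5.125, 6.375.
g(2.625) ≈ 0.07244, g(3.875) ≈ 0.02075, g(5.125) ≈ 0.00595, g(6.375) ≈ 0.00170.
Sum = Δs · [g(2.625) + g(3.875) + g(5.125) + g(6.375)].
Sum ≈ 0.12605.

0.12605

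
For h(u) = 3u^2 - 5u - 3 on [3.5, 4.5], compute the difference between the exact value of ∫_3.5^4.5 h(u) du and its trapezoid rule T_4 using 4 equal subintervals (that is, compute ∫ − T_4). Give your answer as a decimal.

-0.03125

Exact integral: ∫_3.5^4.5 h(u) du = 25.25.
T_4 = 25.28125.
Error = 25.25 − 25.28125 = -0.03125.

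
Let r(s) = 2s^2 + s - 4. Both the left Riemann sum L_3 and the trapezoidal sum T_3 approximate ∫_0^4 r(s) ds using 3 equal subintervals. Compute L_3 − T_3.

L_3 ≈ 13.037037.
T_3 ≈ 37.037037.
L_3 − T_3 = -24.

-24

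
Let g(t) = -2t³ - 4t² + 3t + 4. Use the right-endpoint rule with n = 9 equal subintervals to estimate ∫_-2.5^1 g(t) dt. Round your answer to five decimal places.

2.69342

Δt = (1 − (-2.5))/9 = 7/18.
Right endpoints: -19/9, -31/18, -4/3, -17/18, -5/9, -1/6, 2/9, 11/18, 1.
g(-19/9) = -979/729, g(-31/18) = -8207/2916, g(-4/3) = -64/27, g(-17/18) = -2089/2916, g(-5/9) = 1051/729, g(-1/6) = 367/108, g(2/9) = 3242/729, g(11/18) = 11323/2916, g(1) = 1.
Sum = Δt · [g(-19/9) + g(-31/18) + g(-4/3) + ...].
Sum ≈ 2.69342.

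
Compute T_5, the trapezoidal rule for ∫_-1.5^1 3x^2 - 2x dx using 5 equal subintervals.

Δx = (1 − (-1.5))/5 = 0.5.
f(-1.5) = 9.75, f(-1) = 5, f(-0.5) = 1.75, f(0) = 0, f(0.5) = -0.25, f(1) = 1.
T_5 = (Δx/2)·[f(x_0) + 2f(x_1) + ... + 2f(x_{4}) + f(x_5)].
Sum = 5.9375.

5.9375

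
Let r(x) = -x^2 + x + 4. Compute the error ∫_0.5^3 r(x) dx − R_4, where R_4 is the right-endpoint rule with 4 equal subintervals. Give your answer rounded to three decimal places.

2.116

Exact integral: ∫_0.5^3 r(x) dx ≈ 5.41667.
R_4 = 3.30078125.
Error ≈ 5.41667 − 3.30078125 ≈ 2.116.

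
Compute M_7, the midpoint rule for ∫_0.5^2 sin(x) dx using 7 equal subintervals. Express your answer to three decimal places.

Δx = (2 − 0.5)/7 = 3/14.
Midpoints: 17/28, 23/28, 29/28, 1.25, 41/28, 47/28, 53/28.
f(17/28) ≈ 0.571, f(23/28) ≈ 0.732, f(29/28) ≈ 0.860, f(1.25) ≈ 0.949, f(41/28) ≈ 0.994, f(47/28) ≈ 0.994, f(53/28) ≈ 0.949.
Sum = Δx · [f(17/28) + f(23/28) + f(29/28) + ...].
Sum ≈ 1.296.

1.296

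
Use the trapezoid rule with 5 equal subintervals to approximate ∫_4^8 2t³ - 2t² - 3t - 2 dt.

Δt = (8 − 4)/5 = 0.8.
f(4) = 82, f(4.8) = 158.704, f(5.6) = 269.712, f(6.4) = 421.168, f(7.2) = 619.216, f(8) = 870.
T_5 = (Δt/2)·[f(t_0) + 2f(t_1) + ... + 2f(t_{4}) + f(t_5)].
Sum = 1555.84.

1555.84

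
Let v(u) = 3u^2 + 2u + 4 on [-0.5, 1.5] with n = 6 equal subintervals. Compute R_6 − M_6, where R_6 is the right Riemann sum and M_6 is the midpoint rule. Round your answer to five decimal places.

R_6 ≈ 15.2777778.
M_6 ≈ 13.4444444.
R_6 − M_6 ≈ 1.83333.

1.83333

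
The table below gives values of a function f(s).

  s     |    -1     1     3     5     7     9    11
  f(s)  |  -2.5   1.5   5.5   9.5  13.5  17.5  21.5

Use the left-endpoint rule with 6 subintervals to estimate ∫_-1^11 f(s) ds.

Δs = 2.
Sum = 2·[(-2.5) + 1.5 + 5.5 + 9.5 + 13.5 + 17.5] = 90.

90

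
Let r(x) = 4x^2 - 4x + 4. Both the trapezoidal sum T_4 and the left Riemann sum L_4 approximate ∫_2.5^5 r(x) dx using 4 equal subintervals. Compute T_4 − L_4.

20.3125

T_4 = 118.984375.
L_4 = 98.671875.
T_4 − L_4 = 20.3125.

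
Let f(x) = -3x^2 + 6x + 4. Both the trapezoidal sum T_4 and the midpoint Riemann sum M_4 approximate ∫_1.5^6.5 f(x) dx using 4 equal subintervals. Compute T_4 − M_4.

T_4 = -135.15625.
M_4 = -129.296875.
T_4 − M_4 = -5.859375.

-5.859375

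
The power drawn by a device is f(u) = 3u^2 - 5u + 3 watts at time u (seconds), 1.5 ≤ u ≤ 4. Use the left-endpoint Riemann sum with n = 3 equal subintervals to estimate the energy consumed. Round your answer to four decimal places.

22.6389

Δu = (4 − 1.5)/3 = 5/6.
Left endpoints: 1.5, 7/3, 19/6.
f(1.5) = 2.25, f(7/3) = 23/3, f(19/6) = 17.25.
Sum = Δu · [f(1.5) + f(7/3) + f(19/6)].
Sum ≈ 22.6389.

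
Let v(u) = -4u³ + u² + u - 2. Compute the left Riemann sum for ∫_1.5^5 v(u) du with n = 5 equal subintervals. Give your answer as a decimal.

-424.795

Δu = (5 − 1.5)/5 = 0.7.
Left endpoints: 1.5, 2.2, 2.9, 3.6, 4.3.
v(1.5) = -11.75, v(2.2) = -37.552, v(2.9) = -88.246, v(3.6) = -172.064, v(4.3) = -297.238.
Sum = Δu · [v(1.5) + v(2.2) + v(2.9) + v(3.6) + v(4.3)].
Sum = -424.795.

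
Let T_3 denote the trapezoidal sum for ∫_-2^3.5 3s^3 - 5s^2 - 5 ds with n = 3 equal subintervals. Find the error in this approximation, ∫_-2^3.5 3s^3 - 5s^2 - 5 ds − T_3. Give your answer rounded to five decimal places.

-5.39178

Exact integral: ∫_-2^3.5 f(s) ds ≈ -11.7447917.
T_3 ≈ -6.3530093.
Error ≈ -11.7447917 − (-6.3530093) ≈ -5.39178.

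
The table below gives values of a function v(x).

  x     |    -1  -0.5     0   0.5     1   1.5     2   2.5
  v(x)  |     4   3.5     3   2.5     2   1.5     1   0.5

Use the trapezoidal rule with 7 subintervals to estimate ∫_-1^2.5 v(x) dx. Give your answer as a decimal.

Δx = 0.5.
T_7 = (0.5/2)·[4 + 2·3.5 + 2·3 + 2·2.5 + 2·2 + 2·1.5 + 2·1 + 0.5] = 7.875.

7.875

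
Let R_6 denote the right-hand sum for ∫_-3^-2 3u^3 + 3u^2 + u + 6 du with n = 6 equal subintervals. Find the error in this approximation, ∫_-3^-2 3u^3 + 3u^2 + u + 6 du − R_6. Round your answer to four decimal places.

-3.4931

Exact integral: ∫_-3^-2 f(u) du = -26.25.
R_6 ≈ -22.756944.
Error ≈ -26.25 − (-22.756944) ≈ -3.4931.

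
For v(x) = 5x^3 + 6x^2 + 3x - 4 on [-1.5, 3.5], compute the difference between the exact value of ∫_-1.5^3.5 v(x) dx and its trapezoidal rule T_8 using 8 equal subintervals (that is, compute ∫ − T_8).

-6.8359375

Exact integral: ∫_-1.5^3.5 v(x) dx = 268.75.
T_8 = 275.5859375.
Error = 268.75 − 275.5859375 = -6.8359375.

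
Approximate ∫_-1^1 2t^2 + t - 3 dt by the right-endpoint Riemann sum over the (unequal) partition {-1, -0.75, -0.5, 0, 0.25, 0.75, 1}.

-4.125

Subinterval widths: 0.25, 0.25, 0.5, 0.25, 0.5, 0.25.
Right endpoints: -0.75, -0.5, 0, 0.25, 0.75, 1.
f(-0.75) = -2.625, f(-0.5) = -3, f(0) = -3, f(0.25) = -2.625, f(0.75) = -1.125, f(1) = 0.
Sum = Σ Δt_i · f(t_i).
Sum = -4.125.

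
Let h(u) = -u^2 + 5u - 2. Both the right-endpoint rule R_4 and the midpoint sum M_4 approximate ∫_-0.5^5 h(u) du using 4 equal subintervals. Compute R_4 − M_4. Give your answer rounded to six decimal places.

-0.708984

R_4 = 9.32421875.
M_4 ≈ 10.03320312.
R_4 − M_4 ≈ -0.708984.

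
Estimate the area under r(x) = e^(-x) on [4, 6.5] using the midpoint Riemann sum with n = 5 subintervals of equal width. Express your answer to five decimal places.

0.01664

Δx = (6.5 − 4)/5 = 0.5.
Midpoints: 4.25, 4.75, 5.25, 5.75, 6.25.
r(4.25) ≈ 0.01426, r(4.75) ≈ 0.00865, r(5.25) ≈ 0.00525, r(5.75) ≈ 0.00318, r(6.25) ≈ 0.00193.
Sum = Δx · [r(4.25) + r(4.75) + r(5.25) + r(5.75) + r(6.25)].
Sum ≈ 0.01664.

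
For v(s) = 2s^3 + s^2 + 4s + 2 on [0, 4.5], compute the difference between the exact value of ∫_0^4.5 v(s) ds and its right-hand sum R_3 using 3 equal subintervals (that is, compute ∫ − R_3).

Exact integral: ∫_0^4.5 v(s) ds = 284.90625.
R_3 = 474.75.
Error = 284.90625 − 474.75 = -189.84375.

-189.84375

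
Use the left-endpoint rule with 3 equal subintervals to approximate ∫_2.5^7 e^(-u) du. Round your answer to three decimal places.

Δu = (7 − 2.5)/3 = 1.5.
Left endpoints: 2.5, 4, 5.5.
f(2.5) ≈ 0.082, f(4) ≈ 0.018, f(5.5) ≈ 0.004.
Sum = Δu · [f(2.5) + f(4) + f(5.5)].
Sum ≈ 0.157.

0.157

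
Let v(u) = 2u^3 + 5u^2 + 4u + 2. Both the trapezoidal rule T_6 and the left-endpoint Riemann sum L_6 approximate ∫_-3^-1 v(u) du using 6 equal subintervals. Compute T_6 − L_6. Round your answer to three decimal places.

3.333

T_6 ≈ -8.92593.
L_6 ≈ -12.25926.
T_6 − L_6 ≈ 3.333.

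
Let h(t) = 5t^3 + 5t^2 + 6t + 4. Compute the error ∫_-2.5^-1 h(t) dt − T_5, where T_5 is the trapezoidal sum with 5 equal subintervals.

Exact integral: ∫_-2.5^-1 h(t) dt = -32.953125.
T_5 = -33.43125.
Error = -32.953125 − (-33.43125) = 0.478125.

0.478125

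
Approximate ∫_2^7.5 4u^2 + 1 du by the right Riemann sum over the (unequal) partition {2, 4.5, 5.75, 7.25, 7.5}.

Subinterval widths: 2.5, 1.25, 1.5, 0.25.
Right endpoints: 4.5, 5.75, 7.25, 7.5.
f(4.5) = 82, f(5.75) = 133.25, f(7.25) = 211.25, f(7.5) = 226.
Sum = Σ Δu_i · f(u_i).
Sum = 744.9375.

744.9375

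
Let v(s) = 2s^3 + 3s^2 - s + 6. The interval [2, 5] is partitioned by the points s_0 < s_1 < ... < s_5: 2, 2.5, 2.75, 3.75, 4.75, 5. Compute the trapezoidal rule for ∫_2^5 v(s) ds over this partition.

437.9765625

Subinterval widths: 0.5, 0.25, 1, 1, 0.25.
v(2) = 32, v(2.5) = 53.5, v(2.75) = 67.53125, v(3.75) = 149.90625, v(4.75) = 283.28125, v(5) = 326.
On each subinterval the trapezoid contributes (Δs_i/2)·[v(s_{i-1}) + v(s_i)].
Sum = 437.9765625.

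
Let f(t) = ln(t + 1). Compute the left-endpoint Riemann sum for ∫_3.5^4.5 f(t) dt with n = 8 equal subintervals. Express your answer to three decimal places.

Δt = (4.5 − 3.5)/8 = 0.125.
Left endpoints: 3.5, 3.625, 3.75, 3.875, 4, 4.125, 4.25, 4.375.
f(3.5) ≈ 1.504, f(3.625) ≈ 1.531, f(3.75) ≈ 1.558, f(3.875) ≈ 1.584, f(4) ≈ 1.609, f(4.125) ≈ 1.634, f(4.25) ≈ 1.658, f(4.375) ≈ 1.682.
Sum = Δt · [f(3.5) + f(3.625) + f(3.75) + ...].
Sum ≈ 1.595.

1.595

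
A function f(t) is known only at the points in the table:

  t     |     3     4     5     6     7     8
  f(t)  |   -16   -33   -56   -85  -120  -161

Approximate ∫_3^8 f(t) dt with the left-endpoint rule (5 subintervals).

-310

Δt = 1.
Sum = 1·[(-16) + (-33) + (-56) + (-85) + (-120)] = -310.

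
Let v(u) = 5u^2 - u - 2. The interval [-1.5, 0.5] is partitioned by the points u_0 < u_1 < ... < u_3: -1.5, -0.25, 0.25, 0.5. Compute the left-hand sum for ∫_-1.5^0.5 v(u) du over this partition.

12.234375

Subinterval widths: 1.25, 0.5, 0.25.
Left endpoints: -1.5, -0.25, 0.25.
v(-1.5) = 10.75, v(-0.25) = -1.4375, v(0.25) = -1.9375.
Sum = Σ Δu_i · v(u_i).
Sum = 12.234375.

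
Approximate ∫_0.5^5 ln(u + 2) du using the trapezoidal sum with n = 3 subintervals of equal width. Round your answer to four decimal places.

6.7832

Δu = (5 − 0.5)/3 = 1.5.
f(0.5) ≈ 0.9163, f(2) ≈ 1.3863, f(3.5) ≈ 1.7047, f(5) ≈ 1.9459.
T_3 = (Δu/2)·[f(u_0) + 2f(u_1) + 2f(u_2) + f(u_3)].
Sum ≈ 6.7832.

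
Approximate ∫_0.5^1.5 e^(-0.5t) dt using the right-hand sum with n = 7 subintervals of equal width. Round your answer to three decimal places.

0.591

Δt = (1.5 − 0.5)/7 = 1/7.
Right endpoints: 9/14, 11/14, 13/14, 15/14, 17/14, 19/14, 1.5.
f(9/14) ≈ 0.725, f(11/14) ≈ 0.675, f(13/14) ≈ 0.629, f(15/14) ≈ 0.585, f(17/14) ≈ 0.545, f(19/14) ≈ 0.507, f(1.5) ≈ 0.472.
Sum = Δt · [f(9/14) + f(11/14) + f(13/14) + ...].
Sum ≈ 0.591.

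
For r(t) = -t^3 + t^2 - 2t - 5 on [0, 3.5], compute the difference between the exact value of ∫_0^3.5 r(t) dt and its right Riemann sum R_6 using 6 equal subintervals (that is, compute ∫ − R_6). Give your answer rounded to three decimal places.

11.818

Exact integral: ∫_0^3.5 r(t) dt ≈ -52.97396.
R_6 ≈ -64.79152.
Error ≈ -52.97396 − (-64.79152) ≈ 11.818.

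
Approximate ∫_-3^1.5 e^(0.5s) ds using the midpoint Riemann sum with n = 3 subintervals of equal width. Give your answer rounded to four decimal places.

3.7004

Δs = (1.5 − (-3))/3 = 1.5.
Midpoints: -2.25, -0.75, 0.75.
f(-2.25) ≈ 0.3247, f(-0.75) ≈ 0.6873, f(0.75) ≈ 1.4550.
Sum = Δs · [f(-2.25) + f(-0.75) + f(0.75)].
Sum ≈ 3.7004.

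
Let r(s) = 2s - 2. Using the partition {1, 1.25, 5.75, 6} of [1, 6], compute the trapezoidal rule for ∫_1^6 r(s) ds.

Subinterval widths: 0.25, 4.5, 0.25.
r(1) = 0, r(1.25) = 0.5, r(5.75) = 9.5, r(6) = 10.
On each subinterval the trapezoid contributes (Δs_i/2)·[r(s_{i-1}) + r(s_i)].
Sum = 25.

25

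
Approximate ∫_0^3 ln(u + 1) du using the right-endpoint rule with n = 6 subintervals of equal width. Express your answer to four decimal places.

Δu = (3 − 0)/6 = 0.5.
Right endpoints: 0.5, 1, 1.5, 2, 2.5, 3.
f(0.5) ≈ 0.4055, f(1) ≈ 0.6931, f(1.5) ≈ 0.9163, f(2) ≈ 1.0986, f(2.5) ≈ 1.2528, f(3) ≈ 1.3863.
Sum = Δu · [f(0.5) + f(1) + f(1.5) + ...].
Sum ≈ 2.8763.

2.8763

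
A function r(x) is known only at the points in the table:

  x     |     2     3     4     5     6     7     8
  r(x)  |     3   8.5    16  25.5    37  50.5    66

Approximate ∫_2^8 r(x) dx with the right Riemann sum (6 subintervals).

Δx = 1.
Sum = 1·[8.5 + 16 + 25.5 + 37 + 50.5 + 66] = 203.5.

203.5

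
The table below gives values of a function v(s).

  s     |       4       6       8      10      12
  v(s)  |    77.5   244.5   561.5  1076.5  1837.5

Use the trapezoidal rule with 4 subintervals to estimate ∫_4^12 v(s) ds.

5680

Δs = 2.
T_4 = (2/2)·[77.5 + 2·244.5 + 2·561.5 + 2·1076.5 + 1837.5] = 5680.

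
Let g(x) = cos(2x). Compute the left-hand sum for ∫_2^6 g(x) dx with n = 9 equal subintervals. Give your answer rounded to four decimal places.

-0.2300

Δx = (6 − 2)/9 = 4/9.
Left endpoints: 2, 22/9, 26/9, 10/3, 34/9, 38/9, 14/3, 46/9, 50/9.
g(2) ≈ -0.6536, g(22/9) ≈ 0.1756, g(26/9) ≈ 0.8750, g(10/3) ≈ 0.9274, g(34/9) ≈ 0.2940, g(38/9) ≈ -0.5567, g(14/3) ≈ -0.9958, g(46/9) ≈ -0.6985, g(50/9) ≈ 0.1153.
Sum = Δx · [g(2) + g(22/9) + g(26/9) + ...].
Sum ≈ -0.2300.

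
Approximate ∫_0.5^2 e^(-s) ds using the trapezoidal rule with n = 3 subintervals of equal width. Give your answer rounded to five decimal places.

Δs = (2 − 0.5)/3 = 0.5.
f(0.5) ≈ 0.60653, f(1) ≈ 0.36788, f(1.5) ≈ 0.22313, f(2) ≈ 0.13534.
T_3 = (Δs/2)·[f(s_0) + 2f(s_1) + 2f(s_2) + f(s_3)].
Sum ≈ 0.48097.

0.48097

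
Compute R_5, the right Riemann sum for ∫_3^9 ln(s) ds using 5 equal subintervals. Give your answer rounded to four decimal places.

Δs = (9 − 3)/5 = 1.2.
Right endpoints: 4.2, 5.4, 6.6, 7.8, 9.
f(4.2) ≈ 1.4351, f(5.4) ≈ 1.6864, f(6.6) ≈ 1.8871, f(7.8) ≈ 2.0541, f(9) ≈ 2.1972.
Sum = Δs · [f(4.2) + f(5.4) + f(6.6) + f(7.8) + f(9)].
Sum ≈ 11.1119.

11.1119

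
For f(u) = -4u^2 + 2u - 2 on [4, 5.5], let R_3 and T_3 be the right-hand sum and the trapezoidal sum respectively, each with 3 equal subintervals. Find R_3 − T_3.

R_3 = -139.
T_3 = -125.5.
R_3 − T_3 = -13.5.

-13.5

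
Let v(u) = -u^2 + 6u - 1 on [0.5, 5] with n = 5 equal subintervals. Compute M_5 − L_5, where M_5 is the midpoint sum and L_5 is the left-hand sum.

M_5 = 28.42875.
L_5 = 26.505.
M_5 − L_5 = 1.92375.

1.92375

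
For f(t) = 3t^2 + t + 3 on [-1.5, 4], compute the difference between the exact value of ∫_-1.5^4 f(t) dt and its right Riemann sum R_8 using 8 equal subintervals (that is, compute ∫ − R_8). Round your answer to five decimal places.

Exact integral: ∫_-1.5^4 f(t) dt = 90.75.
R_8 ≈ 108.1201172.
Error ≈ 90.75 − 108.1201172 ≈ -17.37012.

-17.37012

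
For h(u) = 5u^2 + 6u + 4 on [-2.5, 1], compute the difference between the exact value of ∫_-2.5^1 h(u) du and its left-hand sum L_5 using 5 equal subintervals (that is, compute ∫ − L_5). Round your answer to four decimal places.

-3.2667

Exact integral: ∫_-2.5^1 h(u) du ≈ 25.958333.
L_5 = 29.225.
Error ≈ 25.958333 − 29.225 ≈ -3.2667.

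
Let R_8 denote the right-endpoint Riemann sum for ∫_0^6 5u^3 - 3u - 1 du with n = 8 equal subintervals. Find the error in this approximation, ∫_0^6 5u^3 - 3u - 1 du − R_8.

Exact integral: ∫_0^6 f(u) du = 1560.
R_8 = 1983.5625.
Error = 1560 − 1983.5625 = -423.5625.

-423.5625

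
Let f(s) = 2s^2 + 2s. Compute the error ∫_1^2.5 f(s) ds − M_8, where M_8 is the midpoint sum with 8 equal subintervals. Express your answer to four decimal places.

0.0088

Exact integral: ∫_1^2.5 f(s) ds = 15.
M_8 ≈ 14.991211.
Error ≈ 15 − 14.991211 ≈ 0.0088.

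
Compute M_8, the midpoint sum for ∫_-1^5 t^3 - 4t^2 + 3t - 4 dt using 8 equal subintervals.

-0.5625

Δt = (5 − (-1))/8 = 0.75.
Midpoints: -0.625, 0.125, 0.875, 1.625, 2.375, 3.125, 3.875, 4.625.
f(-0.625) = -3933/512, f(0.125) = -1887/512, f(0.875) = -1929/512, f(1.625) = -2763/512, f(2.375) = -3093/512, f(3.125) = -1623/512, f(3.875) = 2943/512, f(4.625) = 11901/512.
Sum = Δt · [f(-0.625) + f(0.125) + f(0.875) + ...].
Sum = -0.5625.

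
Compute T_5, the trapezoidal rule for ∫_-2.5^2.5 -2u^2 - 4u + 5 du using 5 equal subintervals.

2.5

Δu = (2.5 − (-2.5))/5 = 1.
f(-2.5) = 2.5, f(-1.5) = 6.5, f(-0.5) = 6.5, f(0.5) = 2.5, f(1.5) = -5.5, f(2.5) = -17.5.
T_5 = (Δu/2)·[f(u_0) + 2f(u_1) + ... + 2f(u_{4}) + f(u_5)].
Sum = 2.5.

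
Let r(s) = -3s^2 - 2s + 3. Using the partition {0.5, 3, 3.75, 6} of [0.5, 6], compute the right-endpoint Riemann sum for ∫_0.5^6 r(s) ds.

-373.265625

Subinterval widths: 2.5, 0.75, 2.25.
Right endpoints: 3, 3.75, 6.
r(3) = -30, r(3.75) = -46.6875, r(6) = -117.
Sum = Σ Δs_i · r(s_i).
Sum = -373.265625.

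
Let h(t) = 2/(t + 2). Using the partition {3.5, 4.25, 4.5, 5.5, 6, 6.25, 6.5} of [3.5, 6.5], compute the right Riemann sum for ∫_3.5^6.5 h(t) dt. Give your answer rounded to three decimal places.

Subinterval widths: 0.75, 0.25, 1, 0.5, 0.25, 0.25.
Right endpoints: 4.25, 4.5, 5.5, 6, 6.25, 6.5.
h(4.25) = 0.32, h(4.5) = 4/13, h(5.5) = 4/15, h(6) = 0.25, h(6.25) = 8/33, h(6.5) = 4/17.
Sum = Σ Δt_i · h(t_i).
Sum ≈ 0.828.

0.828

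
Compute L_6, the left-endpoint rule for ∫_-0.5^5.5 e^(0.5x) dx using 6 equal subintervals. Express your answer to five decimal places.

Δx = (5.5 − (-0.5))/6 = 1.
Left endpoints: -0.5, 0.5, 1.5, 2.5, 3.5, 4.5.
f(-0.5) ≈ 0.77880, f(0.5) ≈ 1.28403, f(1.5) ≈ 2.11700, f(2.5) ≈ 3.49034, f(3.5) ≈ 5.75460, f(4.5) ≈ 9.48774.
Sum = Δx · [f(-0.5) + f(0.5) + f(1.5) + ...].
Sum ≈ 22.91251.

22.91251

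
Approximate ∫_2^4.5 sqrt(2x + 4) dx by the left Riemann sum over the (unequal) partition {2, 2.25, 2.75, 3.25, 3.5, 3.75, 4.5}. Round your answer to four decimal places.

Subinterval widths: 0.25, 0.5, 0.5, 0.25, 0.25, 0.75.
Left endpoints: 2, 2.25, 2.75, 3.25, 3.5, 3.75.
f(2) ≈ 2.8284, f(2.25) ≈ 2.9155, f(2.75) ≈ 3.0822, f(3.25) ≈ 3.2404, f(3.5) ≈ 3.3166, f(3.75) ≈ 3.3912.
Sum = Σ Δx_i · f(x_i).
Sum ≈ 7.8886.

7.8886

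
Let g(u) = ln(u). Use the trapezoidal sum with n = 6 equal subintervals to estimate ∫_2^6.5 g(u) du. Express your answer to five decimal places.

Δu = (6.5 − 2)/6 = 0.75.
g(2) ≈ 0.69315, g(2.75) ≈ 1.01160, g(3.5) ≈ 1.25276, g(4.25) ≈ 1.44692, g(5) ≈ 1.60944, g(5.75) ≈ 1.74920, g(6.5) ≈ 1.87180.
T_6 = (Δu/2)·[g(u_0) + 2g(u_1) + ... + 2g(u_{5}) + g(u_6)].
Sum ≈ 6.26430.

6.26430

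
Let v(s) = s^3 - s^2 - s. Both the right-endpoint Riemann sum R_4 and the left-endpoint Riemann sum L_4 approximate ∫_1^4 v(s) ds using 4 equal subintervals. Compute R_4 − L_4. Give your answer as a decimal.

R_4 = 53.953125.
L_4 = 20.203125.
R_4 − L_4 = 33.75.

33.75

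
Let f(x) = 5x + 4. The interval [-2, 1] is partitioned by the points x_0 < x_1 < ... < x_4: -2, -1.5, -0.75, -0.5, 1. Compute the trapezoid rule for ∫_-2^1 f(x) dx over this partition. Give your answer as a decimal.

Subinterval widths: 0.5, 0.75, 0.25, 1.5.
f(-2) = -6, f(-1.5) = -3.5, f(-0.75) = 0.25, f(-0.5) = 1.5, f(1) = 9.
On each subinterval the trapezoid contributes (Δx_i/2)·[f(x_{i-1}) + f(x_i)].
Sum = 4.5.

4.5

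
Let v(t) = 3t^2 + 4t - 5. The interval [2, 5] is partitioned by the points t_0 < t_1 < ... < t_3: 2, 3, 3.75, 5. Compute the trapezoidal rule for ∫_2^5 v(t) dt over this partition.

145.6875

Subinterval widths: 1, 0.75, 1.25.
v(2) = 15, v(3) = 34, v(3.75) = 52.1875, v(5) = 90.
On each subinterval the trapezoid contributes (Δt_i/2)·[v(t_{i-1}) + v(t_i)].
Sum = 145.6875.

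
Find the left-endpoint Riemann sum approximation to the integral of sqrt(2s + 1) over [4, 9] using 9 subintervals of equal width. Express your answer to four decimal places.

18.2262

Δs = (9 − 4)/9 = 5/9.
Left endpoints: 4, 41/9, 46/9, 17/3, 56/9, 61/9, 22/3, 71/9, 76/9.
f(4) ≈ 3.0000, f(41/9) ≈ 3.1798, f(46/9) ≈ 3.3500, f(17/3) ≈ 3.5119, f(56/9) ≈ 3.6667, f(61/9) ≈ 3.8152, f(22/3) ≈ 3.9581, f(71/9) ≈ 4.0961, f(76/9) ≈ 4.2295.
Sum = Δs · [f(4) + f(41/9) + f(46/9) + ...].
Sum ≈ 18.2262.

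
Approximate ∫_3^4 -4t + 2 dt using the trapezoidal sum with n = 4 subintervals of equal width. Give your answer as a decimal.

-12

Δt = (4 − 3)/4 = 0.25.
f(3) = -10, f(3.25) = -11, f(3.5) = -12, f(3.75) = -13, f(4) = -14.
T_4 = (Δt/2)·[f(t_0) + 2f(t_1) + 2f(t_2) + 2f(t_3) + f(t_4)].
Sum = -12.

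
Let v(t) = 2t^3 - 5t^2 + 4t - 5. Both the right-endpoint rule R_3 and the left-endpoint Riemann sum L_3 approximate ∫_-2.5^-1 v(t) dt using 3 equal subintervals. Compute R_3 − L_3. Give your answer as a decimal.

R_3 = -47.
L_3 = -77.75.
R_3 − L_3 = 30.75.

30.75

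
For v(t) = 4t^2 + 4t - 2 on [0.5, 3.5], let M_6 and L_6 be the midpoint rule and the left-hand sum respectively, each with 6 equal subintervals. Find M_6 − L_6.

14.25

M_6 = 74.75.
L_6 = 60.5.
M_6 − L_6 = 14.25.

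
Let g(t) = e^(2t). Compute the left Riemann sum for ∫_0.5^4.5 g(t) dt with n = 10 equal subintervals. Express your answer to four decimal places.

Δt = (4.5 − 0.5)/10 = 0.4.
Left endpoints: 0.5, 0.9, 1.3, 1.7, 2.1, 2.5, 2.9, 3.3, 3.7, 4.1.
g(0.5) ≈ 2.7183, g(0.9) ≈ 6.0496, g(1.3) ≈ 13.4637, g(1.7) ≈ 29.9641, g(2.1) ≈ 66.6863, g(2.5) ≈ 148.4132, g(2.9) ≈ 330.2996, g(3.3) ≈ 735.0952, g(3.7) ≈ 1635.9844, g(4.1) ≈ 3640.9503.
Sum = Δt · [g(0.5) + g(0.9) + g(1.3) + ...].
Sum ≈ 2643.8499.

2643.8499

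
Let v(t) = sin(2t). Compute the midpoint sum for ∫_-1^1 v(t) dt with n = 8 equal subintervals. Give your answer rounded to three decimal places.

0.000

Δt = (1 − (-1))/8 = 0.25.
Midpoints: -0.875, -0.625, -0.375, -0.125, 0.125, 0.375, 0.625, 0.875.
v(-0.875) ≈ -0.984, v(-0.625) ≈ -0.949, v(-0.375) ≈ -0.682, v(-0.125) ≈ -0.247, v(0.125) ≈ 0.247, v(0.375) ≈ 0.682, v(0.625) ≈ 0.949, v(0.875) ≈ 0.984.
Sum = Δt · [v(-0.875) + v(-0.625) + v(-0.375) + ...].
Sum ≈ 0.000.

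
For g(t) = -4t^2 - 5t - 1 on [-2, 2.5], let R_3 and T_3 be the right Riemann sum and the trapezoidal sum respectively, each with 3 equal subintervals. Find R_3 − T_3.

R_3 = -72.
T_3 = -48.375.
R_3 − T_3 = -23.625.

-23.625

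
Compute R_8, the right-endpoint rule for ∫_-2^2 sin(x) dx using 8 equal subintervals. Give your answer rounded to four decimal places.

Δx = (2 − (-2))/8 = 0.5.
Right endpoints: -1.5, -1, -0.5, 0, 0.5, 1, 1.5, 2.
f(-1.5) ≈ -0.9975, f(-1) ≈ -0.8415, f(-0.5) ≈ -0.4794, f(0) ≈ 0.0000, f(0.5) ≈ 0.4794, f(1) ≈ 0.8415, f(1.5) ≈ 0.9975, f(2) ≈ 0.9093.
Sum = Δx · [f(-1.5) + f(-1) + f(-0.5) + ...].
Sum ≈ 0.4546.

0.4546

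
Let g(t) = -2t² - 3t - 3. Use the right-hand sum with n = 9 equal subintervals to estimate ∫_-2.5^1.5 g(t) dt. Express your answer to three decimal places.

-19.819

Δt = (1.5 − (-2.5))/9 = 4/9.
Right endpoints: -37/18, -29/18, -7/6, -13/18, -5/18, 1/6, 11/18, 19/18, 1.5.
g(-37/18) = -428/81, g(-29/18) = -272/81, g(-7/6) = -20/9, g(-13/18) = -152/81, g(-5/18) = -188/81, g(1/6) = -32/9, g(11/18) = -452/81, g(19/18) = -680/81, g(1.5) = -12.
Sum = Δt · [g(-37/18) + g(-29/18) + g(-7/6) + ...].
Sum ≈ -19.819.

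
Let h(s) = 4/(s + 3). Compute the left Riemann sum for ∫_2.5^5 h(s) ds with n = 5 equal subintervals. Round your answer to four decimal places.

Δs = (5 − 2.5)/5 = 0.5.
Left endpoints: 2.5, 3, 3.5, 4, 4.5.
h(2.5) = 8/11, h(3) = 2/3, h(3.5) = 8/13, h(4) = 4/7, h(4.5) = 8/15.
Sum = Δs · [h(2.5) + h(3) + h(3.5) + h(4) + h(4.5)].
Sum ≈ 1.5570.

1.5570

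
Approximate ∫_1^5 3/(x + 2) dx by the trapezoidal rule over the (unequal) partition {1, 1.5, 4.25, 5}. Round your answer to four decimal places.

2.6436

Subinterval widths: 0.5, 2.75, 0.75.
f(1) = 1, f(1.5) = 6/7, f(4.25) = 0.48, f(5) = 3/7.
On each subinterval the trapezoid contributes (Δx_i/2)·[f(x_{i-1}) + f(x_i)].
Sum ≈ 2.6436.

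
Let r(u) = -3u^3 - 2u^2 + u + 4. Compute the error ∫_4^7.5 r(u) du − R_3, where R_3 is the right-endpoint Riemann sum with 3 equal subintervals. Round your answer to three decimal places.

713.874

Exact integral: ∫_4^7.5 r(u) du ≈ -2385.50521.
R_3 ≈ -3099.37963.
Error ≈ -2385.50521 − (-3099.37963) ≈ 713.874.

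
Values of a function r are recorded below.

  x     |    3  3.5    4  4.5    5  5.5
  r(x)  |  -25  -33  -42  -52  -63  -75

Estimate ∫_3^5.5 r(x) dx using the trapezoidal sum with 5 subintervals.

-120

Δx = 0.5.
T_5 = (0.5/2)·[(-25) + 2·(-33) + 2·(-42) + 2·(-52) + 2·(-63) + (-75)] = -120.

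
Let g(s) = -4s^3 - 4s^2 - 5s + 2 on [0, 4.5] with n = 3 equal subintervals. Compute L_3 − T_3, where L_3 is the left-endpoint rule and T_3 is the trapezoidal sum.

351

L_3 = -274.5.
T_3 = -625.5.
L_3 − T_3 = 351.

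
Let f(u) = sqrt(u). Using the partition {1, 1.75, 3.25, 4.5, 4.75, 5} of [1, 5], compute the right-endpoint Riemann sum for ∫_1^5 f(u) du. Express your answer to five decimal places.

Subinterval widths: 0.75, 1.5, 1.25, 0.25, 0.25.
Right endpoints: 1.75, 3.25, 4.5, 4.75, 5.
f(1.75) ≈ 1.32288, f(3.25) ≈ 1.80278, f(4.5) ≈ 2.12132, f(4.75) ≈ 2.17945, f(5) ≈ 2.23607.
Sum = Σ Δu_i · f(u_i).
Sum ≈ 7.45185.

7.45185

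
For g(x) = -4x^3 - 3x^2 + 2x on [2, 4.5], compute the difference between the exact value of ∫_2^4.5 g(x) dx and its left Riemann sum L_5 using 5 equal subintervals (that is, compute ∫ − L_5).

-89.6875

Exact integral: ∫_2^4.5 g(x) dx = -460.9375.
L_5 = -371.25.
Error = -460.9375 − (-371.25) = -89.6875.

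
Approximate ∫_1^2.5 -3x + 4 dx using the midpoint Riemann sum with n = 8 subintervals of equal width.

-1.875

Δx = (2.5 − 1)/8 = 0.1875.
Midpoints: 1.09375, 1.28125, 1.46875, 1.65625, 1.84375, 2.03125, 2.21875, 2.40625.
f(1.09375) = 0.71875, f(1.28125) = 0.15625, f(1.46875) = -0.40625, f(1.65625) = -0.96875, f(1.84375) = -1.53125, f(2.03125) = -2.09375, f(2.21875) = -2.65625, f(2.40625) = -3.21875.
Sum = Δx · [f(1.09375) + f(1.28125) + f(1.46875) + ...].
Sum = -1.875.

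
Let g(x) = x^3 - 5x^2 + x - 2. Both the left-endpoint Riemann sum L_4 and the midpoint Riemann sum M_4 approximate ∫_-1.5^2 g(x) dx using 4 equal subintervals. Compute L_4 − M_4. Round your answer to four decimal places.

L_4 ≈ -26.926758.
M_4 ≈ -21.399902.
L_4 − M_4 ≈ -5.5269.

-5.5269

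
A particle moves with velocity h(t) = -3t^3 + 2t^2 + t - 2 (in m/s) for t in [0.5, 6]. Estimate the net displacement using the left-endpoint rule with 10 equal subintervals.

Δt = (6 − 0.5)/10 = 0.55.
Left endpoints: 0.5, 1.05, 1.6, 2.15, 2.7, 3.25, 3.8, 4.35, 4.9, 5.45.
h(0.5) = -1.375, h(1.05) = -2.217875, h(1.6) = -7.568, h(2.15) = -20.420125, h(2.7) = -43.769, h(3.25) = -80.609375, h(3.8) = -133.936, h(4.35) = -206.743625, h(4.9) = -302.027, h(5.45) = -422.780875.
Sum = Δt · [h(0.5) + h(1.05) + h(1.6) + ...].
Sum = -671.79578125.

-671.79578125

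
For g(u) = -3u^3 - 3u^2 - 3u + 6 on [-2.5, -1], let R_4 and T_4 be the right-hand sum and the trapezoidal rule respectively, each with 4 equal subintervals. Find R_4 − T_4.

R_4 ≈ 25.1279297.
T_4 ≈ 31.2451172.
R_4 − T_4 = -6.1171875.

-6.1171875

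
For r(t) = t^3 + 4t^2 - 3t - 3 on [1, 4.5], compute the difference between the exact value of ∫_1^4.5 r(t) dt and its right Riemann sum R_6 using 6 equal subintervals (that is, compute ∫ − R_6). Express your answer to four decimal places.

-48.1139

Exact integral: ∫_1^4.5 r(t) dt ≈ 183.057292.
R_6 ≈ 231.171152.
Error ≈ 183.057292 − 231.171152 ≈ -48.1139.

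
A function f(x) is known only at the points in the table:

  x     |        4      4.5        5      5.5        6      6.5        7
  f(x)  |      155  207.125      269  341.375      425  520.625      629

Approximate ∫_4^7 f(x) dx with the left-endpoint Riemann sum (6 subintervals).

Δx = 0.5.
Sum = 0.5·[155 + 207.125 + 269 + 341.375 + 425 + 520.625] = 959.0625.

959.0625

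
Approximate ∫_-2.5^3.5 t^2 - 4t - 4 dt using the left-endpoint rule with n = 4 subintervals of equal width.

Δt = (3.5 − (-2.5))/4 = 1.5.
Left endpoints: -2.5, -1, 0.5, 2.
f(-2.5) = 12.25, f(-1) = 1, f(0.5) = -5.75, f(2) = -8.
Sum = Δt · [f(-2.5) + f(-1) + f(0.5) + f(2)].
Sum = -0.75.

-0.75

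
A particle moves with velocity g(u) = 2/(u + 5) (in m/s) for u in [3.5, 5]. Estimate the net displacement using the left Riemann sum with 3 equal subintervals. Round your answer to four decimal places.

Δu = (5 − 3.5)/3 = 0.5.
Left endpoints: 3.5, 4, 4.5.
g(3.5) = 4/17, g(4) = 2/9, g(4.5) = 4/19.
Sum = Δu · [g(3.5) + g(4) + g(4.5)].
Sum ≈ 0.3340.

0.3340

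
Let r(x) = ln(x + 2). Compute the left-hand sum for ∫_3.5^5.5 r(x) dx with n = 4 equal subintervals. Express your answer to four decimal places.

3.6571

Δx = (5.5 − 3.5)/4 = 0.5.
Left endpoints: 3.5, 4, 4.5, 5.
r(3.5) ≈ 1.7047, r(4) ≈ 1.7918, r(4.5) ≈ 1.8718, r(5) ≈ 1.9459.
Sum = Δx · [r(3.5) + r(4) + r(4.5) + r(5)].
Sum ≈ 3.6571.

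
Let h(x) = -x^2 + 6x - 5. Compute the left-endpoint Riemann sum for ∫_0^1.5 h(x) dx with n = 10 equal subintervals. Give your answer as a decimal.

-2.386875

Δx = (1.5 − 0)/10 = 0.15.
Left endpoints: 0, 0.15, 0.3, 0.45, 0.6, 0.75, 0.9, 1.05, 1.2, 1.35.
h(0) = -5, h(0.15) = -4.1225, h(0.3) = -3.29, h(0.45) = -2.5025, h(0.6) = -1.76, h(0.75) = -1.0625, h(0.9) = -0.41, h(1.05) = 0.1975, h(1.2) = 0.76, h(1.35) = 1.2775.
Sum = Δx · [h(0) + h(0.15) + h(0.3) + ...].
Sum = -2.386875.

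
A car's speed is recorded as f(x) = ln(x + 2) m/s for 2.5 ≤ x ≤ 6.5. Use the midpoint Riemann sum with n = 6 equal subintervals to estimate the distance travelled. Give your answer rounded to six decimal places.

7.424146

Δx = (6.5 − 2.5)/6 = 2/3.
Midpoints: 17/6, 3.5, 25/6, 29/6, 5.5, 37/6.
f(17/6) ≈ 1.575536, f(3.5) ≈ 1.704748, f(25/6) ≈ 1.819158, f(29/6) ≈ 1.921813, f(5.5) ≈ 2.014903, f(37/6) ≈ 2.100061.
Sum = Δx · [f(17/6) + f(3.5) + f(25/6) + ...].
Sum ≈ 7.424146.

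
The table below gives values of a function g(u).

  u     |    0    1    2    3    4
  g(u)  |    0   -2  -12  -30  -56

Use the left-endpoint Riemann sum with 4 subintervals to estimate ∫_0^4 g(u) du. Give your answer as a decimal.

Δu = 1.
Sum = 1·[0 + (-2) + (-12) + (-30)] = -44.

-44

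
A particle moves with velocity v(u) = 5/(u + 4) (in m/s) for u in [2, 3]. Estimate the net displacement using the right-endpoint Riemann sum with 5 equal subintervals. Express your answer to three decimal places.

Δu = (3 − 2)/5 = 0.2.
Right endpoints: 2.2, 2.4, 2.6, 2.8, 3.
v(2.2) = 25/31, v(2.4) = 0.78125, v(2.6) = 25/33, v(2.8) = 25/34, v(3) = 5/7.
Sum = Δu · [v(2.2) + v(2.4) + v(2.6) + v(2.8) + v(3)].
Sum ≈ 0.759.

0.759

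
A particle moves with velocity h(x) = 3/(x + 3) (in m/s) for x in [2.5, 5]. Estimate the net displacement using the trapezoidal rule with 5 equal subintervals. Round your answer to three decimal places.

Δx = (5 − 2.5)/5 = 0.5.
h(2.5) = 6/11, h(3) = 0.5, h(3.5) = 6/13, h(4) = 3/7, h(4.5) = 0.4, h(5) = 0.375.
T_5 = (Δx/2)·[h(x_0) + 2h(x_1) + ... + 2h(x_{4}) + h(x_5)].
Sum ≈ 1.125.

1.125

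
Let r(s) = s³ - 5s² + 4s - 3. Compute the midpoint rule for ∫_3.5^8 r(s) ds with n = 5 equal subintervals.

290.8884375

Δs = (8 − 3.5)/5 = 0.9.
Midpoints: 3.95, 4.85, 5.75, 6.65, 7.55.
r(3.95) = -3.582625, r(4.85) = 12.871625, r(5.75) = 44.796875, r(6.65) = 96.567125, r(7.55) = 172.556375.
Sum = Δs · [r(3.95) + r(4.85) + r(5.75) + r(6.65) + r(7.55)].
Sum = 290.8884375.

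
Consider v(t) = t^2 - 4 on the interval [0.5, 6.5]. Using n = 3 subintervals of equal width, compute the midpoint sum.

Δt = (6.5 − 0.5)/3 = 2.
Midpoints: 1.5, 3.5, 5.5.
v(1.5) = -1.75, v(3.5) = 8.25, v(5.5) = 26.25.
Sum = Δt · [v(1.5) + v(3.5) + v(5.5)].
Sum = 65.5.

65.5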